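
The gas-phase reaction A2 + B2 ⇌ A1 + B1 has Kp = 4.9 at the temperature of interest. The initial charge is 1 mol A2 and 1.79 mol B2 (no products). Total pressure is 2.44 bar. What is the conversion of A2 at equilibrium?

Let X = conversion of A2 (basis 1 mol A2); extent of reaction ξ = X.
Species balance: n_A2 = 1 − X; n_B2 = 1.79 − X; n_A1 = X; n_B1 = X.
Total moles n_T = 2.79 (Δν = 0, constant).
y_i = n_i/n_T, p_i = y_i·P. Kp = p_A1 p_B1 / (p_A2 p_B2).
Equating to 4.9 and solving on 0 < X < 1: X = 0.846.

X = 0.846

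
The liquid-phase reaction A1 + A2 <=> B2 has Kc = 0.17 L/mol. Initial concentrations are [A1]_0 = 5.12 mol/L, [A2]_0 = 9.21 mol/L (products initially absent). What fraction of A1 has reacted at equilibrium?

Let X = conversion of A1; extent ξ = 5.12·X mol/L.
Concentrations: [A1] = 5.12 − 5.12X; [A2] = 9.21 − 5.12X; [B2] = 5.12X.
Kc = [B2] / ([A1] [A2]).
Equating to 0.17 L/mol: the physical root is X = 0.526.

X = 0.526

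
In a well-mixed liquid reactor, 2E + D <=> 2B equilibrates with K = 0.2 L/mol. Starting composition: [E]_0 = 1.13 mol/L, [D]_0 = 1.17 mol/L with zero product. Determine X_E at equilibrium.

X = 0.309

Let X = conversion of E; extent ξ = 1.13X/2 mol/L.
Concentrations: [E] = 1.13 − 1.13X; [D] = 1.17 − 0.565X; [B] = 1.13X.
K = [B]^2 / ([E]^2 [D]).
Setting equal to 0.2 and solving for X on (0,1) gives X = 0.309.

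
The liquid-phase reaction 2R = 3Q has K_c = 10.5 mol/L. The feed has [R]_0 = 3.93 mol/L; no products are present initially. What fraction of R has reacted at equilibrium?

X = 0.546

Let X = conversion of R; extent ξ = 3.93X/2 mol/L.
Concentrations: [R] = 3.93 − 3.93X; [Q] = 5.9X.
K_c = [Q]^3 / ([R]^2).
This equals 10.5 at X = 0.546 (the root in 0 < X < 1).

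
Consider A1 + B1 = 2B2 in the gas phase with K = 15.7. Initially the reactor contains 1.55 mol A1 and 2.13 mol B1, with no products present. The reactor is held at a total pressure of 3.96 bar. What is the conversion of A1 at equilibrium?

Basis: 1.55 mol A1 initially; let X = conversion of A1. Extent ξ = 1.55X.
Moles: n_A1 = 1.55 − 1.55X; n_B1 = 2.13 − 1.55X; n_B2 = 3.1X.
Since Δν = 0, n_T = 3.68 throughout.
y_i = n_i/n_T, p_i = y_i·P. K = p_B2^2 / (p_A1 p_B1).
Substituting and setting equal to 15.7 gives a polynomial in X; the root in (0,1) is X = 0.760.

X = 0.760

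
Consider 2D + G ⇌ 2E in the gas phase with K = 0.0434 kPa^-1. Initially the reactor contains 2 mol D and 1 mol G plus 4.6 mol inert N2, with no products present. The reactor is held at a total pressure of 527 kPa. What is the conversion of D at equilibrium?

Take 2 mol D as basis and let X be its fractional conversion, so ξ = X.
Mole table: n_D = 2 − 2X; n_G = 1 − X; n_E = 2X; n_I = 4.6 (inert).
Summing: n_T = 7.6 − X.
With p_i = (n_i/n_T)P, K = p_E^2 / (p_D^2 p_G).
Equating to 0.0434 kPa^-1 and solving on 0 < X < 1: X = 0.548.

X = 0.548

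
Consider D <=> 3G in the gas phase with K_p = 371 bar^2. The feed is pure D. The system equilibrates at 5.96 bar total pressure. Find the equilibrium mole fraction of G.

Let X = conversion of D (basis 1 mol D); extent of reaction ξ = X.
At extent ξ: n_D = 1 − X; n_G = 3X.
Summing: n_T = 1 + 2X.
Mole fractions y_i = n_i/n_T; K_p = p_G^3 / (p_D) with p_i = y_i·P.
Equating to 371 bar^2 and solving on 0 < X < 1: X = 0.803.
Then n_G = 2.41, n_T = 2.61, so y_G = 0.924.

y_G = 0.924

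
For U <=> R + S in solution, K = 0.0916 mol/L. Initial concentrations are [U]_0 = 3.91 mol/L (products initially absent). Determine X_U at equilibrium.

X = 0.142

Let X = conversion of U; extent ξ = 3.91·X mol/L.
Concentrations: [U] = 3.91 − 3.91X; [R] = 3.91X; [S] = 3.91X.
K = [R] [S] / ([U]).
Solving K = 0.0916 for X ∈ (0,1): X = 0.142.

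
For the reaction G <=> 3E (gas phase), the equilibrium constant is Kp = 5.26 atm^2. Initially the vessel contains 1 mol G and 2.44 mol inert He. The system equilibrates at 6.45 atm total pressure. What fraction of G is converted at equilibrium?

X = 0.372

Basis: 1 mol G initially; let X = conversion of G. Extent ξ = X.
Mole table: n_G = 1 − X; n_E = 3X; n_I = 2.44 (inert).
Total moles n_T = 3.44 + 2X.
y_i = n_i/n_T, p_i = y_i·P. Kp = p_E^3 / (p_G).
This yields a degree-3 equation in X; solving on (0,1), X = 0.372.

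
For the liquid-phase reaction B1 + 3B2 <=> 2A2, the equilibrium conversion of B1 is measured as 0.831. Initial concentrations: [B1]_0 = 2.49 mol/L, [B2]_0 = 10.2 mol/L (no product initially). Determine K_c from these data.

K_c = 0.64 (mol/L)^-2

Let X = conversion of B1.
Concentrations: [B1] = 2.49 − 2.49X; [B2] = 10.2 − 7.47X; [A2] = 4.98X.
At X = 0.831: [B1] = 0.421, [B2] = 3.99, [A2] = 4.14.
K_c = [A2]^2 / ([B1] [B2]^3) = 0.64 (mol/L)^-2.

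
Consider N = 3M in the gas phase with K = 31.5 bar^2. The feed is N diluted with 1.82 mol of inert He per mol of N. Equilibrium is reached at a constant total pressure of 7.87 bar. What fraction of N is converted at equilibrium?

Let X = conversion of N (basis 1 mol N); extent of reaction ξ = X.
At extent ξ: n_N = 1 − X; n_M = 3X; n_I = 1.82 (inert).
n_T = Σnᵢ = 2.82 + 2X.
y_i = n_i/n_T, p_i = y_i·P. K = p_M^3 / (p_N).
This yields a degree-3 equation in X; solving on (0,1), X = 0.514.

X = 0.514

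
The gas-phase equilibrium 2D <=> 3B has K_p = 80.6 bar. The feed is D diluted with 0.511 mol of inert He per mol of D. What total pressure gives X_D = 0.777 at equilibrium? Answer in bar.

Let X = conversion of D (basis 1 mol D); extent of reaction ξ = 0.5X.
Species balance: n_D = 1 − X; n_B = 1.5X; n_I = 0.511 (inert).
Summing: n_T = 1.51 + 0.5X.
K_p = p_B^3 / (p_D^2) with p_i = (n_i/n_T)·P.
At X = 0.777: the mole-fraction product g(X) = Π y_i^ν_i = 16.76. Since K_p = g(X)·P^{1}, P = (K_p/g)^(1/1) = (80.6/16.76)^(1/1) = 4.81 bar.

P = 4.81 bar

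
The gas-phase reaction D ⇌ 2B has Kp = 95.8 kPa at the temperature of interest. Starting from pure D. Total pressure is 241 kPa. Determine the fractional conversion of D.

X = 0.301

Take 1 mol D as basis and let X be its fractional conversion, so ξ = X.
Moles: n_D = 1 − X; n_B = 2X.
Summing: n_T = 1 + X.
Mole fractions y_i = n_i/n_T; Kp = p_B^2 / (p_D) with p_i = y_i·P.
Substituting and setting equal to 95.8 kPa gives a polynomial in X; the root in (0,1) is X = 0.301.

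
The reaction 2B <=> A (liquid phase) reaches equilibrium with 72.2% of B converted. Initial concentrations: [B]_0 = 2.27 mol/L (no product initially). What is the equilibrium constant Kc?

Let X = conversion of B.
Concentrations: [B] = 2.27 − 2.27X; [A] = 1.14X.
At X = 0.722: [B] = 0.631, [A] = 0.819.
Kc = [A] / ([B]^2) = 2.06 L/mol.

Kc = 2.06 L/mol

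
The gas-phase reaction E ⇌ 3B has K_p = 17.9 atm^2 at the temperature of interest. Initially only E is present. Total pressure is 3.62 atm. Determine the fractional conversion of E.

Let X = conversion of E (basis 1 mol E); extent of reaction ξ = X.
Mole table: n_E = 1 − X; n_B = 3X.
Total moles n_T = 1 + 2X.
Mole fractions y_i = n_i/n_T; K_p = p_B^3 / (p_E) with p_i = y_i·P.
This yields a degree-3 equation in X; solving on (0,1), X = 0.465.

X = 0.465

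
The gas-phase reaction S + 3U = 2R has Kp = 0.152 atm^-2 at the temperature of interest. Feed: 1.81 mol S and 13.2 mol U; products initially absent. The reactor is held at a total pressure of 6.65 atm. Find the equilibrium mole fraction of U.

Basis: 1.81 mol S initially; let X = conversion of S. Extent ξ = 1.81X.
Mole table: n_S = 1.81 − 1.81X; n_U = 13.2 − 5.43X; n_R = 3.62X.
n_T = Σnᵢ = 15 − 3.62X.
Mole fractions y_i = n_i/n_T; Kp = p_R^2 / (p_S p_U^3) with p_i = y_i·P.
Equating to 0.152 atm^-2 and solving on 0 < X < 1: X = 0.834.
Then n_U = 8.67, n_T = 12, so y_U = 0.723.

y_U = 0.723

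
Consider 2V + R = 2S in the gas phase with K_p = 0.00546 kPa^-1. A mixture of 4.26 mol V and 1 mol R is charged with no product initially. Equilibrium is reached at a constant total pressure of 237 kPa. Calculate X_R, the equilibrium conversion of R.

Let X = conversion of R (basis 1 mol R); extent of reaction ξ = X.
At extent ξ: n_V = 4.26 − 2X; n_R = 1 − X; n_S = 2X.
n_T = Σnᵢ = 5.26 − X.
y_i = n_i/n_T, p_i = y_i·P. K_p = p_S^2 / (p_V^2 p_R).
This yields a degree-3 equation in X; solving on (0,1), X = 0.553.

X = 0.553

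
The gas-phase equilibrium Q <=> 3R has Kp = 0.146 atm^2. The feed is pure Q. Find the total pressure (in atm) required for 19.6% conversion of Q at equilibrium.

P = 1.06 atm

Basis: 1 mol Q initially; let X = conversion of Q. Extent ξ = X.
Species balance: n_Q = 1 − X; n_R = 3X.
n_T = Σnᵢ = 1 + 2X.
Kp = p_R^3 / (p_Q) with p_i = (n_i/n_T)·P.
At X = 0.196: the mole-fraction product g(X) = Π y_i^ν_i = 0.1305. Since Kp = g(X)·P^{2}, P = (Kp/g)^(1/2) = (0.146/0.1305)^(1/2) = 1.06 atm.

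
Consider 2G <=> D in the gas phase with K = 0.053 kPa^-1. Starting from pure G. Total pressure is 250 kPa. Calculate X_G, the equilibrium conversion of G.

Let X = conversion of G (basis 1 mol G); extent of reaction ξ = 0.5X.
Species balance: n_G = 1 − X; n_D = 0.5X.
Summing: n_T = 1 − 0.5X.
y_i = n_i/n_T, p_i = y_i·P. K = p_D / (p_G^2).
Equating to 0.053 kPa^-1 and solving on 0 < X < 1: X = 0.864.

X = 0.864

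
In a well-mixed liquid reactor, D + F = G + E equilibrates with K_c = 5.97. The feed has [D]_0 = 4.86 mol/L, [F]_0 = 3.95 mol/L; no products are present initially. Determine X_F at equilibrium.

Let X = conversion of F; extent ξ = 3.95·X mol/L.
Concentrations: [D] = 4.86 − 3.95X; [F] = 3.95 − 3.95X; [G] = 3.95X; [E] = 3.95X.
K_c = [G] [E] / ([D] [F]).
This equals 5.97 at X = 0.777 (the root in 0 < X < 1).

X = 0.777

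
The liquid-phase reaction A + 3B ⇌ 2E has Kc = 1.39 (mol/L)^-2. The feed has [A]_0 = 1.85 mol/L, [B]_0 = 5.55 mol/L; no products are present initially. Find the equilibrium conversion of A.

X = 0.659

Let X = conversion of A; extent ξ = 1.85·X mol/L.
Concentrations: [A] = 1.85 − 1.85X; [B] = 5.55 − 5.55X; [E] = 3.7X.
Kc = [E]^2 / ([A] [B]^3).
Equating to 1.39 (mol/L)^-2: the physical root is X = 0.659.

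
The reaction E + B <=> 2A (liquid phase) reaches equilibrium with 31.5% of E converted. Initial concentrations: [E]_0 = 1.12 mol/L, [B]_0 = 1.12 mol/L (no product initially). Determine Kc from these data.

Let X = conversion of E.
Concentrations: [E] = 1.12 − 1.12X; [B] = 1.12 − 1.12X; [A] = 2.24X.
At X = 0.315: [E] = 0.767, [B] = 0.767, [A] = 0.706.
Kc = [A]^2 / ([E] [B]) = 0.846.

Kc = 0.846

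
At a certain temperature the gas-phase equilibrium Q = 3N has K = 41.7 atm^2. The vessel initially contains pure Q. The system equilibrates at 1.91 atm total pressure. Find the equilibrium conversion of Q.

X = 0.815

Let X = conversion of Q (basis 1 mol Q); extent of reaction ξ = X.
Mole table: n_Q = 1 − X; n_N = 3X.
Total moles n_T = 1 + 2X.
With p_i = (n_i/n_T)P, K = p_N^3 / (p_Q).
This yields a degree-3 equation in X; solving on (0,1), X = 0.815.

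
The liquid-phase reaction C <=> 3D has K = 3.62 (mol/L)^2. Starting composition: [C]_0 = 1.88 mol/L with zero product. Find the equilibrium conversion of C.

X = 0.299

Let X = conversion of C; extent ξ = 1.88·X mol/L.
Concentrations: [C] = 1.88 − 1.88X; [D] = 5.64X.
K = [D]^3 / ([C]).
Equating to 3.62 (mol/L)^2: the physical root is X = 0.299.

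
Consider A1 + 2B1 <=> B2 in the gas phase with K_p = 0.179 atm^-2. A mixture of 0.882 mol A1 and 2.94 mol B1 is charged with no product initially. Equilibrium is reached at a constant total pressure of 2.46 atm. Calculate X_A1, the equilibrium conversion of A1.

X = 0.362

Basis: 0.882 mol A1 initially; let X = conversion of A1. Extent ξ = 0.882X.
Species balance: n_A1 = 0.882 − 0.882X; n_B1 = 2.94 − 1.76X; n_B2 = 0.882X.
n_T = Σnᵢ = 3.82 − 1.76X.
Mole fractions y_i = n_i/n_T; K_p = p_B2 / (p_A1 p_B1^2) with p_i = y_i·P.
Equating to 0.179 atm^-2 and solving on 0 < X < 1: X = 0.362.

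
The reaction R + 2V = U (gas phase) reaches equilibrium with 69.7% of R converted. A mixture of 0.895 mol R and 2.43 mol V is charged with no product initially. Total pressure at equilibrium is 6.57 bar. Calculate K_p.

K_p = 0.165 bar^-2

Take 0.895 mol R as basis and let X be its fractional conversion, so ξ = 0.895X.
Species balance: n_R = 0.895 − 0.895X; n_V = 2.43 − 1.79X; n_U = 0.895X.
Total moles n_T = 3.33 − 1.79X.
At X = 0.697: n_R = 0.271, n_V = 1.18, n_U = 0.624, n_T = 2.08.
p_i = (n_i/n_T)·P. K_p = p_U / (p_R p_V^2) = 0.165 bar^-2.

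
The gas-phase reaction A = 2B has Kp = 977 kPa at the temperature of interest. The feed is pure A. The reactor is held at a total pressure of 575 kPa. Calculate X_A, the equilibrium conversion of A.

X = 0.546

Basis: 1 mol A initially; let X = conversion of A. Extent ξ = X.
At extent ξ: n_A = 1 − X; n_B = 2X.
Total moles n_T = 1 + X.
Mole fractions y_i = n_i/n_T; Kp = p_B^2 / (p_A) with p_i = y_i·P.
Setting this equal to 977 kPa and taking the physical root (0 < X < 1) gives X = 0.546.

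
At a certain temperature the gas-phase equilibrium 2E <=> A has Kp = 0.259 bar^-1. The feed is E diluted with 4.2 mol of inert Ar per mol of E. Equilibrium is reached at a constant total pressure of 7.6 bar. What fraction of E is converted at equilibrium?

X = 0.340

Let X = conversion of E (basis 1 mol E); extent of reaction ξ = 0.5X.
Mole table: n_E = 1 − X; n_A = 0.5X; n_I = 4.2 (inert).
n_T = Σnᵢ = 5.2 − 0.5X.
y_i = n_i/n_T, p_i = y_i·P. Kp = p_A / (p_E^2).
This yields a degree-2 equation in X; solving on (0,1), X = 0.340.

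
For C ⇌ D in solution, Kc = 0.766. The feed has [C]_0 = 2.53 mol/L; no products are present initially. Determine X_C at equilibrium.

Let X = conversion of C; extent ξ = 2.53·X mol/L.
Concentrations: [C] = 2.53 − 2.53X; [D] = 2.53X.
Kc = [D] / ([C]).
Solving Kc = 0.766 for X ∈ (0,1): X = 0.434.

X = 0.434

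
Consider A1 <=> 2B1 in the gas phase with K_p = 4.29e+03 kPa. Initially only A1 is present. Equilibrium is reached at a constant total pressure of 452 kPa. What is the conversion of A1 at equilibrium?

X = 0.839

Let X = conversion of A1 (basis 1 mol A1); extent of reaction ξ = X.
Moles: n_A1 = 1 − X; n_B1 = 2X.
Summing: n_T = 1 + X.
With p_i = (n_i/n_T)P, K_p = p_B1^2 / (p_A1).
Substituting and setting equal to 4.29e+03 kPa gives a polynomial in X; the root in (0,1) is X = 0.839.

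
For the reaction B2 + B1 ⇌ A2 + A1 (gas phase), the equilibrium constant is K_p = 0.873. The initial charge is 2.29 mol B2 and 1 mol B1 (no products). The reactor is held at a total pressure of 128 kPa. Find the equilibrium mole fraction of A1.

y_A1 = 0.205

Let X = conversion of B1 (basis 1 mol B1); extent of reaction ξ = X.
Mole table: n_B2 = 2.29 − X; n_B1 = 1 − X; n_A2 = X; n_A1 = X.
Since Δν = 0, n_T = 3.29 throughout.
Mole fractions y_i = n_i/n_T; K_p = p_A2 p_A1 / (p_B2 p_B1) with p_i = y_i·P.
This yields a degree-2 equation in X; solving on (0,1), X = 0.676.
Then n_A1 = 0.676, n_T = 3.29, so y_A1 = 0.205.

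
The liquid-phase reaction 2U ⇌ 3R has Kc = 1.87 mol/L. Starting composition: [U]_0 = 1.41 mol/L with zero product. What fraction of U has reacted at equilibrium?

X = 0.476

Let X = conversion of U; extent ξ = 1.41X/2 mol/L.
Concentrations: [U] = 1.41 − 1.41X; [R] = 2.11X.
Kc = [R]^3 / ([U]^2).
Solving Kc = 1.87 for X ∈ (0,1): X = 0.476.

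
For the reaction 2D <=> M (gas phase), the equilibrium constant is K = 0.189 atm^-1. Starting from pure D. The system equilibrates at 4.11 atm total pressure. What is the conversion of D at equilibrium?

Take 1 mol D as basis and let X be its fractional conversion, so ξ = 0.5X.
Moles: n_D = 1 − X; n_M = 0.5X.
Summing: n_T = 1 − 0.5X.
Mole fractions y_i = n_i/n_T; K = p_M / (p_D^2) with p_i = y_i·P.
Substituting and setting equal to 0.189 atm^-1 gives a polynomial in X; the root in (0,1) is X = 0.507.

X = 0.507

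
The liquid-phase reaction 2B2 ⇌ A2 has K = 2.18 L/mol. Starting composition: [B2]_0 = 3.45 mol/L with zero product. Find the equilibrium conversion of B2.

X = 0.773

Let X = conversion of B2; extent ξ = 3.45X/2 mol/L.
Concentrations: [B2] = 3.45 − 3.45X; [A2] = 1.73X.
K = [A2] / ([B2]^2).
This equals 2.18 at X = 0.773 (the root in 0 < X < 1).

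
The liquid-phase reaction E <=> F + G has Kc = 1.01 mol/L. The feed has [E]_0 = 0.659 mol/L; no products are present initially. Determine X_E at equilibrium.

X = 0.690

Let X = conversion of E; extent ξ = 0.659·X mol/L.
Concentrations: [E] = 0.659 − 0.659X; [F] = 0.659X; [G] = 0.659X.
Kc = [F] [G] / ([E]).
Equating to 1.01 mol/L: the physical root is X = 0.690.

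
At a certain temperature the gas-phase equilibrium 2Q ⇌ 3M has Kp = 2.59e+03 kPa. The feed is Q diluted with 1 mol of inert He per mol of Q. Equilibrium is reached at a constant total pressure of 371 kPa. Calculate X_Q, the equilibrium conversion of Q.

X = 0.722

Take 1 mol Q as basis and let X be its fractional conversion, so ξ = 0.5X.
Species balance: n_Q = 1 − X; n_M = 1.5X; n_I = 1 (inert).
Summing: n_T = 2 + 0.5X.
With p_i = (n_i/n_T)P, Kp = p_M^3 / (p_Q^2).
Substituting and setting equal to 2.59e+03 kPa gives a polynomial in X; the root in (0,1) is X = 0.722.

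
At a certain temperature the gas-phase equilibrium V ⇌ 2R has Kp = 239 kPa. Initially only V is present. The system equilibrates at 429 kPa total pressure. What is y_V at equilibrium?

Let X = conversion of V (basis 1 mol V); extent of reaction ξ = X.
Moles: n_V = 1 − X; n_R = 2X.
Total moles n_T = 1 + X.
With p_i = (n_i/n_T)P, Kp = p_R^2 / (p_V).
Setting this equal to 239 kPa and taking the physical root (0 < X < 1) gives X = 0.350.
Then n_V = 0.65, n_T = 1.35, so y_V = 0.482.

y_V = 0.482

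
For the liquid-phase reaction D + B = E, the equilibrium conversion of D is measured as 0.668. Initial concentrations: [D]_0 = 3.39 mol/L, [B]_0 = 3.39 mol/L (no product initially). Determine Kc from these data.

Let X = conversion of D.
Concentrations: [D] = 3.39 − 3.39X; [B] = 3.39 − 3.39X; [E] = 3.39X.
At X = 0.668: [D] = 1.13, [B] = 1.13, [E] = 2.26.
Kc = [E] / ([D] [B]) = 1.79 L/mol.

Kc = 1.79 L/mol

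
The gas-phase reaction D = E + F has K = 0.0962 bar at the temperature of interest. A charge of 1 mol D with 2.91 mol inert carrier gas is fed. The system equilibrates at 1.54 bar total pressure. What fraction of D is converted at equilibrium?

X = 0.401

Let X = conversion of D (basis 1 mol D); extent of reaction ξ = X.
At extent ξ: n_D = 1 − X; n_E = X; n_F = X; n_I = 2.91 (inert).
Summing: n_T = 3.91 + X.
y_i = n_i/n_T, p_i = y_i·P. K = p_E p_F / (p_D).
This yields a degree-2 equation in X; solving on (0,1), X = 0.401.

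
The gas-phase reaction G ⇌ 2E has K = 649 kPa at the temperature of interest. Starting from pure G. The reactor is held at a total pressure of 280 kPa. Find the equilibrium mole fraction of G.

y_G = 0.246

Basis: 1 mol G initially; let X = conversion of G. Extent ξ = X.
Species balance: n_G = 1 − X; n_E = 2X.
Total moles n_T = 1 + X.
Mole fractions y_i = n_i/n_T; K = p_E^2 / (p_G) with p_i = y_i·P.
Substituting and setting equal to 649 kPa gives a polynomial in X; the root in (0,1) is X = 0.606.
Then n_G = 0.394, n_T = 1.61, so y_G = 0.246.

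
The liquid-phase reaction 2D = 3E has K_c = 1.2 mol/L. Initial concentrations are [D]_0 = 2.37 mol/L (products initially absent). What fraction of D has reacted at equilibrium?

X = 0.384

Let X = conversion of D; extent ξ = 2.37X/2 mol/L.
Concentrations: [D] = 2.37 − 2.37X; [E] = 3.56X.
K_c = [E]^3 / ([D]^2).
Solving K_c = 1.2 for X ∈ (0,1): X = 0.384.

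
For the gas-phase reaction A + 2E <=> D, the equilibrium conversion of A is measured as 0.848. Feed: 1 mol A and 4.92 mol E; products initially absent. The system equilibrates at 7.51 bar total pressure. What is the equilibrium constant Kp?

Basis: 1 mol A initially; let X = conversion of A. Extent ξ = X.
Species balance: n_A = 1 − X; n_E = 4.92 − 2X; n_D = X.
n_T = Σnᵢ = 5.92 − 2X.
At X = 0.848: n_A = 0.152, n_E = 3.22, n_D = 0.848, n_T = 4.22.
p_i = (n_i/n_T)·P. Kp = p_D / (p_A p_E^2) = 0.17 bar^-2.

Kp = 0.17 bar^-2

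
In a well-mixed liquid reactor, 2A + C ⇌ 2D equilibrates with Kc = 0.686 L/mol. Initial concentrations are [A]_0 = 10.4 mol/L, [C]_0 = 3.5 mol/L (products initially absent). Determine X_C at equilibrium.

X = 0.689

Let X = conversion of C; extent ξ = 3.5·X mol/L.
Concentrations: [A] = 10.4 − 7X; [C] = 3.5 − 3.5X; [D] = 7X.
Kc = [D]^2 / ([A]^2 [C]).
Setting equal to 0.686 and solving for X on (0,1) gives X = 0.689.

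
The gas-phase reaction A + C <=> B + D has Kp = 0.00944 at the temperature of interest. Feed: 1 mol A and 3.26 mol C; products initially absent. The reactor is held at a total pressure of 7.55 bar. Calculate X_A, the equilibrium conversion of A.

Basis: 1 mol A initially; let X = conversion of A. Extent ξ = X.
Moles: n_A = 1 − X; n_C = 3.26 − X; n_B = X; n_D = X.
n_T stays at 4.26 (no change in mole number).
y_i = n_i/n_T, p_i = y_i·P. Kp = p_B p_D / (p_A p_C).
This yields a degree-2 equation in X; solving on (0,1), X = 0.157.

X = 0.157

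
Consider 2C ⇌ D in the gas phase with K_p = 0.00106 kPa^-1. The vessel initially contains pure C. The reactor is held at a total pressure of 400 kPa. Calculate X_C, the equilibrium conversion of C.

X = 0.391

Basis: 1 mol C initially; let X = conversion of C. Extent ξ = 0.5X.
At extent ξ: n_C = 1 − X; n_D = 0.5X.
Total moles n_T = 1 − 0.5X.
With p_i = (n_i/n_T)P, K_p = p_D / (p_C^2).
This yields a degree-2 equation in X; solving on (0,1), X = 0.391.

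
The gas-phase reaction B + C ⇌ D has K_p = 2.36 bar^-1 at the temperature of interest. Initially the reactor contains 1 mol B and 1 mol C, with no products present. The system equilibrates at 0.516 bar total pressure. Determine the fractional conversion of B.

Let X = conversion of B (basis 1 mol B); extent of reaction ξ = X.
Species balance: n_B = 1 − X; n_C = 1 − X; n_D = X.
n_T = Σnᵢ = 2 − X.
Mole fractions y_i = n_i/n_T; K_p = p_D / (p_B p_C) with p_i = y_i·P.
This yields a degree-2 equation in X; solving on (0,1), X = 0.329.

X = 0.329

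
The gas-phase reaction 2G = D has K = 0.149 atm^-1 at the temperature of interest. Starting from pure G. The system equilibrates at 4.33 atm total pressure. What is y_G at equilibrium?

Basis: 1 mol G initially; let X = conversion of G. Extent ξ = 0.5X.
Moles: n_G = 1 − X; n_D = 0.5X.
Summing: n_T = 1 − 0.5X.
With p_i = (n_i/n_T)P, K = p_D / (p_G^2).
Equating to 0.149 atm^-1 and solving on 0 < X < 1: X = 0.472.
Then n_G = 0.528, n_T = 0.764, so y_G = 0.691.

y_G = 0.691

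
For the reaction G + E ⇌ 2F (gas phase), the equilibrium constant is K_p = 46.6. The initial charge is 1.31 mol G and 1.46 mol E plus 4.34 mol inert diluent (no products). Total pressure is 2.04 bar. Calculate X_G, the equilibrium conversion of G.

X = 0.812

Take 1.31 mol G as basis and let X be its fractional conversion, so ξ = 1.31X.
Moles: n_G = 1.31 − 1.31X; n_E = 1.46 − 1.31X; n_F = 2.62X; n_I = 4.34 (inert).
Since Δν = 0, n_T = 7.11 throughout.
Mole fractions y_i = n_i/n_T; K_p = p_F^2 / (p_G p_E) with p_i = y_i·P.
This yields a degree-2 equation in X; solving on (0,1), X = 0.812.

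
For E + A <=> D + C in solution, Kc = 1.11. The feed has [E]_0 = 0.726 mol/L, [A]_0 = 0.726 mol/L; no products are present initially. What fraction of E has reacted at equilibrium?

Let X = conversion of E; extent ξ = 0.726·X mol/L.
Concentrations: [E] = 0.726 − 0.726X; [A] = 0.726 − 0.726X; [D] = 0.726X; [C] = 0.726X.
Kc = [D] [C] / ([E] [A]).
Solving Kc = 1.11 for X ∈ (0,1): X = 0.513.

X = 0.513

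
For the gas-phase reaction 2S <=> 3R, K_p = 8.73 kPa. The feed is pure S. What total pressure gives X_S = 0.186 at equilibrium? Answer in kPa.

P = 291 kPa

Basis: 1 mol S initially; let X = conversion of S. Extent ξ = 0.5X.
Species balance: n_S = 1 − X; n_R = 1.5X.
Total moles n_T = 1 + 0.5X.
K_p = p_R^3 / (p_S^2) with p_i = (n_i/n_T)·P.
At X = 0.186: the mole-fraction product g(X) = Π y_i^ν_i = 0.02999. Since K_p = g(X)·P^{1}, P = (K_p/g)^(1/1) = (8.73/0.02999)^(1/1) = 291 kPa.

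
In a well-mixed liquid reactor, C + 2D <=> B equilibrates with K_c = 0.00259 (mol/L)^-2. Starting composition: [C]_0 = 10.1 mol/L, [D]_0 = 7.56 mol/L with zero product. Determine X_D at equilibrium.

X = 0.220

Let X = conversion of D; extent ξ = 7.56X/2 mol/L.
Concentrations: [C] = 10.1 − 3.78X; [D] = 7.56 − 7.56X; [B] = 3.78X.
K_c = [B] / ([C] [D]^2).
Equating to 0.00259 (mol/L)^-2: the physical root is X = 0.220.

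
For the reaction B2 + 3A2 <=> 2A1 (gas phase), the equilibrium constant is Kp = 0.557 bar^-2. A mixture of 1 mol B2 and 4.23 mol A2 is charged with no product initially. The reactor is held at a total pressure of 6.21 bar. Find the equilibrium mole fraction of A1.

Let X = conversion of B2 (basis 1 mol B2); extent of reaction ξ = X.
Mole table: n_B2 = 1 − X; n_A2 = 4.23 − 3X; n_A1 = 2X.
Total moles n_T = 5.23 − 2X.
With p_i = (n_i/n_T)P, Kp = p_A1^2 / (p_B2 p_A2^3).
Equating to 0.557 bar^-2 and solving on 0 < X < 1: X = 0.777.
Then n_A1 = 1.55, n_T = 3.68, so y_A1 = 0.423.

y_A1 = 0.423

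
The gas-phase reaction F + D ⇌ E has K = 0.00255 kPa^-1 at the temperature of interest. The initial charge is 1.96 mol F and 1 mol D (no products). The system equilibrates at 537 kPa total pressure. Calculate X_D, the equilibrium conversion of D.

X = 0.452

Take 1 mol D as basis and let X be its fractional conversion, so ξ = X.
Species balance: n_F = 1.96 − X; n_D = 1 − X; n_E = X.
n_T = Σnᵢ = 2.96 − X.
With p_i = (n_i/n_T)P, K = p_E / (p_F p_D).
Setting this equal to 0.00255 kPa^-1 and taking the physical root (0 < X < 1) gives X = 0.452.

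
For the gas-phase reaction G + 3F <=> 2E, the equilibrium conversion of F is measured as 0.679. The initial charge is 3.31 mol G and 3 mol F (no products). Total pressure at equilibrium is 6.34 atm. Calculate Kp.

Let X = conversion of F (basis 3 mol F); extent of reaction ξ = X.
Species balance: n_G = 3.31 − X; n_F = 3 − 3X; n_E = 2X.
Total moles n_T = 6.31 − 2X.
At X = 0.679: n_G = 2.63, n_F = 0.963, n_E = 1.36, n_T = 4.95.
p_i = (n_i/n_T)·P. Kp = p_E^2 / (p_G p_F^3) = 0.479 atm^-2.

Kp = 0.479 atm^-2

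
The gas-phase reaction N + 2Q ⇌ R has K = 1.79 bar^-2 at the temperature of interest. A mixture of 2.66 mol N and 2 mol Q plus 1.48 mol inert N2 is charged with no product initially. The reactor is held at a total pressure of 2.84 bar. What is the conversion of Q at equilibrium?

X = 0.640

Let X = conversion of Q (basis 2 mol Q); extent of reaction ξ = X.
Mole table: n_N = 2.66 − X; n_Q = 2 − 2X; n_R = X; n_I = 1.48 (inert).
Total moles n_T = 6.14 − 2X.
Mole fractions y_i = n_i/n_T; K = p_R / (p_N p_Q^2) with p_i = y_i·P.
This yields a degree-3 equation in X; solving on (0,1), X = 0.640.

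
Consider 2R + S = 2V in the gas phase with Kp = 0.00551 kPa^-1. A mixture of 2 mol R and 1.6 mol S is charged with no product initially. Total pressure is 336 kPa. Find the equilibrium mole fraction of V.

y_V = 0.287

Basis: 2 mol R initially; let X = conversion of R. Extent ξ = X.
Mole table: n_R = 2 − 2X; n_S = 1.6 − X; n_V = 2X.
n_T = Σnᵢ = 3.6 − X.
y_i = n_i/n_T, p_i = y_i·P. Kp = p_V^2 / (p_R^2 p_S).
Setting this equal to 0.00551 kPa^-1 and taking the physical root (0 < X < 1) gives X = 0.451.
Then n_V = 0.902, n_T = 3.15, so y_V = 0.287.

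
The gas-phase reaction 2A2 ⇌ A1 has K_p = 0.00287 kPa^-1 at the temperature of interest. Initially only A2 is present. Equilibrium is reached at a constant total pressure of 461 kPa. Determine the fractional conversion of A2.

Basis: 1 mol A2 initially; let X = conversion of A2. Extent ξ = 0.5X.
Moles: n_A2 = 1 − X; n_A1 = 0.5X.
Total moles n_T = 1 − 0.5X.
Mole fractions y_i = n_i/n_T; K_p = p_A1 / (p_A2^2) with p_i = y_i·P.
Substituting and setting equal to 0.00287 kPa^-1 gives a polynomial in X; the root in (0,1) is X = 0.601.

X = 0.601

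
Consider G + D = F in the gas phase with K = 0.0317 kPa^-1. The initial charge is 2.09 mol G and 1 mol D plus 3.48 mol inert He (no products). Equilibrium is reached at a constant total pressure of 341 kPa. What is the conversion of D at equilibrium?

Basis: 1 mol D initially; let X = conversion of D. Extent ξ = X.
Moles: n_G = 2.09 − X; n_D = 1 − X; n_F = X; n_I = 3.48 (inert).
n_T = Σnᵢ = 6.57 − X.
Mole fractions y_i = n_i/n_T; K = p_F / (p_G p_D) with p_i = y_i·P.
Substituting and setting equal to 0.0317 kPa^-1 gives a polynomial in X; the root in (0,1) is X = 0.717.

X = 0.717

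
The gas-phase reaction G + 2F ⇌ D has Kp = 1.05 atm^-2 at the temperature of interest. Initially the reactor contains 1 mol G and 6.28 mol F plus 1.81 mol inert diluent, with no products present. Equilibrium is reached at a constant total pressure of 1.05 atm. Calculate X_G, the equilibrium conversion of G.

X = 0.339

Basis: 1 mol G initially; let X = conversion of G. Extent ξ = X.
At extent ξ: n_G = 1 − X; n_F = 6.28 − 2X; n_D = X; n_I = 1.81 (inert).
Summing: n_T = 9.09 − 2X.
Mole fractions y_i = n_i/n_T; Kp = p_D / (p_G p_F^2) with p_i = y_i·P.
Setting this equal to 1.05 atm^-2 and taking the physical root (0 < X < 1) gives X = 0.339.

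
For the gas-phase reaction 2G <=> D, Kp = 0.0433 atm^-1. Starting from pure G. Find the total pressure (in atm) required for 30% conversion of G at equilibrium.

P = 6.01 atm

Take 1 mol G as basis and let X be its fractional conversion, so ξ = 0.5X.
Moles: n_G = 1 − X; n_D = 0.5X.
Total moles n_T = 1 − 0.5X.
Kp = p_D / (p_G^2) with p_i = (n_i/n_T)·P.
At X = 0.3: the mole-fraction product g(X) = Π y_i^ν_i = 0.2602. Since Kp = g(X)·P^{-1}, P = (g/Kp)^(1/1) = (0.2602/0.0433)^(1/1) = 6.01 atm.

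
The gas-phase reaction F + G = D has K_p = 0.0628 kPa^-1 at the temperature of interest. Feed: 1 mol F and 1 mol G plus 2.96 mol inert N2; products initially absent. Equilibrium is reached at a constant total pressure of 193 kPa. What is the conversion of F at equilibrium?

X = 0.552

Take 1 mol F as basis and let X be its fractional conversion, so ξ = X.
Species balance: n_F = 1 − X; n_G = 1 − X; n_D = X; n_I = 2.96 (inert).
Total moles n_T = 4.96 − X.
With p_i = (n_i/n_T)P, K_p = p_D / (p_F p_G).
Setting this equal to 0.0628 kPa^-1 and taking the physical root (0 < X < 1) gives X = 0.552.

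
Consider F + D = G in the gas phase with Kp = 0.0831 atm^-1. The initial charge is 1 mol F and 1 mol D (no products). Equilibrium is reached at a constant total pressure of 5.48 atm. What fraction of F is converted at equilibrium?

X = 0.171

Let X = conversion of F (basis 1 mol F); extent of reaction ξ = X.
Moles: n_F = 1 − X; n_D = 1 − X; n_G = X.
n_T = Σnᵢ = 2 − X.
Mole fractions y_i = n_i/n_T; Kp = p_G / (p_F p_D) with p_i = y_i·P.
Setting this equal to 0.0831 atm^-1 and taking the physical root (0 < X < 1) gives X = 0.171.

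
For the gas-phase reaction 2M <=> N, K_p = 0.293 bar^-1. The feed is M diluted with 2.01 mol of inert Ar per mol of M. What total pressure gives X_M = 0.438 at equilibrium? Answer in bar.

Let X = conversion of M (basis 1 mol M); extent of reaction ξ = 0.5X.
Mole table: n_M = 1 − X; n_N = 0.5X; n_I = 2.01 (inert).
Summing: n_T = 3.01 − 0.5X.
K_p = p_N / (p_M^2) with p_i = (n_i/n_T)·P.
At X = 0.438: the mole-fraction product g(X) = Π y_i^ν_i = 1.935. Since K_p = g(X)·P^{-1}, P = (g/K_p)^(1/1) = (1.935/0.293)^(1/1) = 6.6 bar.

P = 6.6 bar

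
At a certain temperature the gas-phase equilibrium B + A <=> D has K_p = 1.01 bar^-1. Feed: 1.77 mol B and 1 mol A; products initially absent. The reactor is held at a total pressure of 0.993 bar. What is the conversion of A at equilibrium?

Let X = conversion of A (basis 1 mol A); extent of reaction ξ = X.
Moles: n_B = 1.77 − X; n_A = 1 − X; n_D = X.
Summing: n_T = 2.77 − X.
y_i = n_i/n_T, p_i = y_i·P. K_p = p_D / (p_B p_A).
Substituting and setting equal to 1.01 bar^-1 gives a polynomial in X; the root in (0,1) is X = 0.369.

X = 0.369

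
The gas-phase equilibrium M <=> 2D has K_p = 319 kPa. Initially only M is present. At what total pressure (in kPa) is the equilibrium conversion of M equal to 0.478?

P = 269 kPa

Take 1 mol M as basis and let X be its fractional conversion, so ξ = X.
Mole table: n_M = 1 − X; n_D = 2X.
Summing: n_T = 1 + X.
K_p = p_D^2 / (p_M) with p_i = (n_i/n_T)·P.
At X = 0.478: the mole-fraction product g(X) = Π y_i^ν_i = 1.185. Since K_p = g(X)·P^{1}, P = (K_p/g)^(1/1) = (319/1.185)^(1/1) = 269 kPa.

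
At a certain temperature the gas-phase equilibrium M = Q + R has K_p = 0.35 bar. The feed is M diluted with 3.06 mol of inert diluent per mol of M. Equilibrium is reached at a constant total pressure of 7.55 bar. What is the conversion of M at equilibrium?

X = 0.362

Basis: 1 mol M initially; let X = conversion of M. Extent ξ = X.
At extent ξ: n_M = 1 − X; n_Q = X; n_R = X; n_I = 3.06 (inert).
Summing: n_T = 4.06 + X.
With p_i = (n_i/n_T)P, K_p = p_Q p_R / (p_M).
Substituting and setting equal to 0.35 bar gives a polynomial in X; the root in (0,1) is X = 0.362.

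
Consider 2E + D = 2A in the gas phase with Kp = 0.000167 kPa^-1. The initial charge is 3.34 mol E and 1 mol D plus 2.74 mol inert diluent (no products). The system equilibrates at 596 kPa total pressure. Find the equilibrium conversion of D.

X = 0.165

Let X = conversion of D (basis 1 mol D); extent of reaction ξ = X.
Species balance: n_E = 3.34 − 2X; n_D = 1 − X; n_A = 2X; n_I = 2.74 (inert).
Summing: n_T = 7.08 − X.
Mole fractions y_i = n_i/n_T; Kp = p_A^2 / (p_E^2 p_D) with p_i = y_i·P.
This yields a degree-3 equation in X; solving on (0,1), X = 0.165.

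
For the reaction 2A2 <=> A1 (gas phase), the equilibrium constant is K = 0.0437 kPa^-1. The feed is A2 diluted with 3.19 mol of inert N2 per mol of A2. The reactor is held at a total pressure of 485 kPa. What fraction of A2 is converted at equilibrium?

Take 1 mol A2 as basis and let X be its fractional conversion, so ξ = 0.5X.
Mole table: n_A2 = 1 − X; n_A1 = 0.5X; n_I = 3.19 (inert).
Summing: n_T = 4.19 − 0.5X.
With p_i = (n_i/n_T)P, K = p_A1 / (p_A2^2).
Setting this equal to 0.0437 kPa^-1 and taking the physical root (0 < X < 1) gives X = 0.742.

X = 0.742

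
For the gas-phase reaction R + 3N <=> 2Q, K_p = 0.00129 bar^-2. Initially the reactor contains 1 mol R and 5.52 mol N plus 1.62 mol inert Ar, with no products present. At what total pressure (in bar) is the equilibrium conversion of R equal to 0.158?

P = 6.62 bar

Basis: 1 mol R initially; let X = conversion of R. Extent ξ = X.
At extent ξ: n_R = 1 − X; n_N = 5.52 − 3X; n_Q = 2X; n_I = 1.62 (inert).
Summing: n_T = 8.14 − 2X.
K_p = p_Q^2 / (p_R p_N^3) with p_i = (n_i/n_T)·P.
At X = 0.158: the mole-fraction product g(X) = Π y_i^ν_i = 0.0565. Since K_p = g(X)·P^{-2}, P = (g/K_p)^(1/2) = (0.0565/0.00129)^(1/2) = 6.62 bar.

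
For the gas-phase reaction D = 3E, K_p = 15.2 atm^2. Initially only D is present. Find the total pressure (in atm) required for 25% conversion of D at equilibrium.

Take 1 mol D as basis and let X be its fractional conversion, so ξ = X.
Mole table: n_D = 1 − X; n_E = 3X.
Summing: n_T = 1 + 2X.
K_p = p_E^3 / (p_D) with p_i = (n_i/n_T)·P.
At X = 0.25: the mole-fraction product g(X) = Π y_i^ν_i = 0.25. Since K_p = g(X)·P^{2}, P = (K_p/g)^(1/2) = (15.2/0.25)^(1/2) = 7.8 atm.

P = 7.8 atm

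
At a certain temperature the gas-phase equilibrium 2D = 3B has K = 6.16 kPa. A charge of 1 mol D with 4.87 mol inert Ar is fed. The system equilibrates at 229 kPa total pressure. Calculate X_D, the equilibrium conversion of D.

X = 0.289

Basis: 1 mol D initially; let X = conversion of D. Extent ξ = 0.5X.
Moles: n_D = 1 − X; n_B = 1.5X; n_I = 4.87 (inert).
Summing: n_T = 5.87 + 0.5X.
With p_i = (n_i/n_T)P, K = p_B^3 / (p_D^2).
Equating to 6.16 kPa and solving on 0 < X < 1: X = 0.289.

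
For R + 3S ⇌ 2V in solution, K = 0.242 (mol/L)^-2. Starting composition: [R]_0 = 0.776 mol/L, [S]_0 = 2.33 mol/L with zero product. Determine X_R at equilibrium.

X = 0.381

Let X = conversion of R; extent ξ = 0.776·X mol/L.
Concentrations: [R] = 0.776 − 0.776X; [S] = 2.33 − 2.33X; [V] = 1.55X.
K = [V]^2 / ([R] [S]^3).
This equals 0.242 at X = 0.381 (the root in 0 < X < 1).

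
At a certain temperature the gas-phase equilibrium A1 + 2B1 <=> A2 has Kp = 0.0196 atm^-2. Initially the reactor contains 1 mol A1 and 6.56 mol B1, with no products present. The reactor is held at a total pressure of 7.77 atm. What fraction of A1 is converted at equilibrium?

Let X = conversion of A1 (basis 1 mol A1); extent of reaction ξ = X.
Species balance: n_A1 = 1 − X; n_B1 = 6.56 − 2X; n_A2 = X.
Summing: n_T = 7.56 − 2X.
With p_i = (n_i/n_T)P, Kp = p_A2 / (p_A1 p_B1^2).
Substituting and setting equal to 0.0196 atm^-2 gives a polynomial in X; the root in (0,1) is X = 0.461.

X = 0.461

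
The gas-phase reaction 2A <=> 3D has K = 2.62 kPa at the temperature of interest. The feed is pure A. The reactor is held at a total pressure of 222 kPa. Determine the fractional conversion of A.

Basis: 1 mol A initially; let X = conversion of A. Extent ξ = 0.5X.
Moles: n_A = 1 − X; n_D = 1.5X.
Total moles n_T = 1 + 0.5X.
y_i = n_i/n_T, p_i = y_i·P. K = p_D^3 / (p_A^2).
Setting this equal to 2.62 kPa and taking the physical root (0 < X < 1) gives X = 0.140.

X = 0.140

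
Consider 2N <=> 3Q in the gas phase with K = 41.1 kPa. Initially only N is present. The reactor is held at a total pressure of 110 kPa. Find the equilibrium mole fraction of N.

Take 1 mol N as basis and let X be its fractional conversion, so ξ = 0.5X.
At extent ξ: n_N = 1 − X; n_Q = 1.5X.
Total moles n_T = 1 + 0.5X.
With p_i = (n_i/n_T)P, K = p_Q^3 / (p_N^2).
Setting this equal to 41.1 kPa and taking the physical root (0 < X < 1) gives X = 0.373.
Then n_N = 0.627, n_T = 1.19, so y_N = 0.529.

y_N = 0.529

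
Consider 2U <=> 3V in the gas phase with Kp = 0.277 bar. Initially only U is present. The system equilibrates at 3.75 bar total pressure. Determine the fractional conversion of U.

X = 0.242

Take 1 mol U as basis and let X be its fractional conversion, so ξ = 0.5X.
Moles: n_U = 1 − X; n_V = 1.5X.
Summing: n_T = 1 + 0.5X.
Mole fractions y_i = n_i/n_T; Kp = p_V^3 / (p_U^2) with p_i = y_i·P.
Substituting and setting equal to 0.277 bar gives a polynomial in X; the root in (0,1) is X = 0.242.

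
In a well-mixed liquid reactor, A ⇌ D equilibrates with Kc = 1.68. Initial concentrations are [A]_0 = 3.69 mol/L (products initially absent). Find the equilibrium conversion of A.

Let X = conversion of A; extent ξ = 3.69·X mol/L.
Concentrations: [A] = 3.69 − 3.69X; [D] = 3.69X.
Kc = [D] / ([A]).
Equating to 1.68: the physical root is X = 0.627.

X = 0.627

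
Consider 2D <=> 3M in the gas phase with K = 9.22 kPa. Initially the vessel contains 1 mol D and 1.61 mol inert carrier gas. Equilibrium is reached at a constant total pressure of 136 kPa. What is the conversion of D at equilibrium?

Basis: 1 mol D initially; let X = conversion of D. Extent ξ = 0.5X.
Species balance: n_D = 1 − X; n_M = 1.5X; n_I = 1.61 (inert).
n_T = Σnᵢ = 2.61 + 0.5X.
Mole fractions y_i = n_i/n_T; K = p_M^3 / (p_D^2) with p_i = y_i·P.
Equating to 9.22 kPa and solving on 0 < X < 1: X = 0.300.

X = 0.300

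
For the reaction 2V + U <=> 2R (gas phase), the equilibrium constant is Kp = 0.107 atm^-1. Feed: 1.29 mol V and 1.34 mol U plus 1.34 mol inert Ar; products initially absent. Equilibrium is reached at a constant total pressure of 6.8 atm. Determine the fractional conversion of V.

Take 1.29 mol V as basis and let X be its fractional conversion, so ξ = 0.645X.
Mole table: n_V = 1.29 − 1.29X; n_U = 1.34 − 0.645X; n_R = 1.29X; n_I = 1.34 (inert).
Total moles n_T = 3.97 − 0.645X.
With p_i = (n_i/n_T)P, Kp = p_R^2 / (p_V^2 p_U).
This yields a degree-3 equation in X; solving on (0,1), X = 0.319.

X = 0.319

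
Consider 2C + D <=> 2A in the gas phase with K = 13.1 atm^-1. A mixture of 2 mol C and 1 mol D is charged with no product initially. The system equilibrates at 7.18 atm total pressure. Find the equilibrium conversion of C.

X = 0.760

Let X = conversion of C (basis 2 mol C); extent of reaction ξ = X.
Mole table: n_C = 2 − 2X; n_D = 1 − X; n_A = 2X.
Total moles n_T = 3 − X.
y_i = n_i/n_T, p_i = y_i·P. K = p_A^2 / (p_C^2 p_D).
Setting this equal to 13.1 atm^-1 and taking the physical root (0 < X < 1) gives X = 0.760.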